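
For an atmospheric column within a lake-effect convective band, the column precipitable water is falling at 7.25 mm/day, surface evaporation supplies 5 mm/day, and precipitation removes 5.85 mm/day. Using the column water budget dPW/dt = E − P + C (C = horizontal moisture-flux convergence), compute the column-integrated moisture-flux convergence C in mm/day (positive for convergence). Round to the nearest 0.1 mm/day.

dPW/dt = -7.25 mm/day.
C = dPW/dt − E + P = (-7.25) − 5 + 5.85 = -6.4 mm/day.

C ≈ -6.4 mm/day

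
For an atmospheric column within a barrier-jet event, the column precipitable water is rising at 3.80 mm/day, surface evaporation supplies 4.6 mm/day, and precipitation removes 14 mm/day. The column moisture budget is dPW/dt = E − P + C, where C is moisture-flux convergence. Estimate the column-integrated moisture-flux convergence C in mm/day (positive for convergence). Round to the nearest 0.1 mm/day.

dPW/dt = +3.80 mm/day.
C = dPW/dt − E + P = (+3.80) − 4.6 + 14 = 13.2 mm/day.

C ≈ 13.2 mm/day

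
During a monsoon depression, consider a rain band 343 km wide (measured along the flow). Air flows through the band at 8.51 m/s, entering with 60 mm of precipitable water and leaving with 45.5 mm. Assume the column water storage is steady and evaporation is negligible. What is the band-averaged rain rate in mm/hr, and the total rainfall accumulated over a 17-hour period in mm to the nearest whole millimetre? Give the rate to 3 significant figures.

Column moisture flux per unit crosswind length is F = V × PW.
Inflow: F_in = 8.51 × 60 = 510.6 mm·m/s
Outflow: F_out = 8.51 × 45.5 = 387.205 mm·m/s
Steady-state rate R = (F_in − F_out)/L = (510.6 − 387.205) / 343000 m = 3.598e-04 mm/s.
R = 3.598e-04 × 3600 = 1.30 mm/hr.
Over 17 h: total = 1.30 × 17 = 22.1 ≈ 22 mm.

R ≈ 1.30 mm/hr; total ≈ 22 mm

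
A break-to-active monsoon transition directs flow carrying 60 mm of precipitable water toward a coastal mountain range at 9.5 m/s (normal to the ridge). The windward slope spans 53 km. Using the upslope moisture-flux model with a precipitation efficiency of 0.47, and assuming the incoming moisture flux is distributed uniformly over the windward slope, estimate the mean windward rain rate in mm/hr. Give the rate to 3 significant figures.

R ≈ 18.2 mm/hr

Incoming column moisture flux per unit ridge length: F = V × PW = 9.5 × 60 = 570 mm·m/s.
Spread over the 53 km slope with efficiency ε = 0.47: R = ε·F/W = 0.47 × 570 / 53000 m = 5.055e-03 mm/s.
R = 5.055e-03 × 3600 = 18.2 mm/hr.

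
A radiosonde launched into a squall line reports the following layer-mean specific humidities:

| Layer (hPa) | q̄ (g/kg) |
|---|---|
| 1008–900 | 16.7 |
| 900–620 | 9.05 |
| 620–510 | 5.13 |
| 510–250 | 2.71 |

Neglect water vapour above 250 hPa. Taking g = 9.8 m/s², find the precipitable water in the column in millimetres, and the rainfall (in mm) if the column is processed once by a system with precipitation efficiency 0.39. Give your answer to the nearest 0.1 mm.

Precipitable water is the column-integrated vapour mass per unit area: PW = (1/g) Σ q̄ Δp, with q in kg/kg and Δp in Pa (1 kg/m² of water = 1 mm).
Layer 1008–900 hPa: Δp = 108 hPa = 10800 Pa, q̄ = 0.0167 kg/kg → 0.0167 × 10800 / 9.8 = 18.40 mm
Layer 900–620 hPa: Δp = 280 hPa = 28000 Pa, q̄ = 0.00905 kg/kg → 0.00905 × 28000 / 9.8 = 25.86 mm
Layer 620–510 hPa: Δp = 110 hPa = 11000 Pa, q̄ = 0.00513 kg/kg → 0.00513 × 11000 / 9.8 = 5.76 mm
Layer 510–250 hPa: Δp = 260 hPa = 26000 Pa, q̄ = 0.00271 kg/kg → 0.00271 × 26000 / 9.8 = 7.19 mm
PW = 18.40 + 25.86 + 5.76 + 7.19 = 57.21 ≈ 57.2 mm.
Rainfall = ε × PW = 0.39 × 57.2 = 22.3 mm.

PW ≈ 57.2 mm; rainfall ≈ 22.3 mm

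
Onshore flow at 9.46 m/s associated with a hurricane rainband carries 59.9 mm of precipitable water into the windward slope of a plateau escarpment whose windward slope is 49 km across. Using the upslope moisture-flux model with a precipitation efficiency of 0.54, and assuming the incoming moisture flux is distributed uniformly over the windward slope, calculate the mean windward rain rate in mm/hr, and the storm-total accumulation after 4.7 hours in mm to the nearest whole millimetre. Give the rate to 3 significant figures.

R ≈ 22.5 mm/hr; total ≈ 106 mm

Incoming column moisture flux per unit ridge length: F = V × PW = 9.46 × 59.9 = 566.654 mm·m/s.
Spread over the 49 km slope with efficiency ε = 0.54: R = ε·F/W = 0.54 × 566.654 / 49000 m = 6.245e-03 mm/s.
R = 6.245e-03 × 3600 = 22.5 mm/hr.
Over 4.7 h: total = 22.5 × 4.7 = 105.75 ≈ 106 mm.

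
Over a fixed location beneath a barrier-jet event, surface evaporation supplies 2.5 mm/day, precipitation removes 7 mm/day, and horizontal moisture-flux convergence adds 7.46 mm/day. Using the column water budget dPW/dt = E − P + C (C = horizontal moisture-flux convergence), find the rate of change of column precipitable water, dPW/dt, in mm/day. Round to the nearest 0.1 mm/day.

dPW/dt = E − P + C = 2.5 − 7 + (7.46) = 3.0 mm/day.

dPW/dt ≈ 3.0 mm/day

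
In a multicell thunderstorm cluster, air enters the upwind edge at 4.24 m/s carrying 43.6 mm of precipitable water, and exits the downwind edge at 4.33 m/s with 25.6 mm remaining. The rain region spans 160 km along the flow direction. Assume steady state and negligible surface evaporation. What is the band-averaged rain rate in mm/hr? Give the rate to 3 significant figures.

R ≈ 1.67 mm/hr

Column moisture flux per unit crosswind length is F = V × PW.
Inflow: F_in = 4.24 × 43.6 = 184.864 mm·m/s
Outflow: F_out = 4.33 × 25.6 = 110.848 mm·m/s
Steady-state rate R = (F_in − F_out)/L = (184.864 − 110.848) / 160000 m = 4.626e-04 mm/s.
R = 4.626e-04 × 3600 = 1.67 mm/hr.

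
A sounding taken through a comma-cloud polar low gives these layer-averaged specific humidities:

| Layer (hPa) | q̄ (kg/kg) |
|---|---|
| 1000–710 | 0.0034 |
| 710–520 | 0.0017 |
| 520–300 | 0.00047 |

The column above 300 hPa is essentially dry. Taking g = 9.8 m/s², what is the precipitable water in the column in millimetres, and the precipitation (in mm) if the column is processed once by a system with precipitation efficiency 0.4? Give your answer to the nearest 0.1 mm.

PW ≈ 14.4 mm; precipitation ≈ 5.8 mm

Precipitable water is the column-integrated vapour mass per unit area: PW = (1/g) Σ q̄ Δp, with q in kg/kg and Δp in Pa (1 kg/m² of water = 1 mm).
Layer 1000–710 hPa: Δp = 290 hPa = 29000 Pa, q̄ = 0.0034 kg/kg → 0.0034 × 29000 / 9.8 = 10.06 mm
Layer 710–520 hPa: Δp = 190 hPa = 19000 Pa, q̄ = 0.0017 kg/kg → 0.0017 × 19000 / 9.8 = 3.30 mm
Layer 520–300 hPa: Δp = 220 hPa = 22000 Pa, q̄ = 0.00047 kg/kg → 0.00047 × 22000 / 9.8 = 1.06 mm
PW = 10.06 + 3.30 + 1.06 = 14.42 ≈ 14.4 mm.
Precipitation = ε × PW = 0.4 × 14.4 = 5.8 mm.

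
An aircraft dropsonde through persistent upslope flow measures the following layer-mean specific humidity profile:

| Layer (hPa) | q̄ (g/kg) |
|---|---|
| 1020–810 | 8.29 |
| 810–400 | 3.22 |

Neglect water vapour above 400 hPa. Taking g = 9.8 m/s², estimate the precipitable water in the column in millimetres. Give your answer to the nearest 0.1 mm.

PW ≈ 31.2 mm

Precipitable water is the column-integrated vapour mass per unit area: PW = (1/g) Σ q̄ Δp, with q in kg/kg and Δp in Pa (1 kg/m² of water = 1 mm).
Layer 1020–810 hPa: Δp = 210 hPa = 21000 Pa, q̄ = 0.00829 kg/kg → 0.00829 × 21000 / 9.8 = 17.76 mm
Layer 810–400 hPa: Δp = 410 hPa = 41000 Pa, q̄ = 0.00322 kg/kg → 0.00322 × 41000 / 9.8 = 13.47 mm
PW = 17.76 + 13.47 = 31.23 ≈ 31.2 mm.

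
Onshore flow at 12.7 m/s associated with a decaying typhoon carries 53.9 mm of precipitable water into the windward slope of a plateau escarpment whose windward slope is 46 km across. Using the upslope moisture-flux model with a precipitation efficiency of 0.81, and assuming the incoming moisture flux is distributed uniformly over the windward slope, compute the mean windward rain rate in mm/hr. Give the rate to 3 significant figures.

R ≈ 43.4 mm/hr

Incoming column moisture flux per unit ridge length: F = V × PW = 12.7 × 53.9 = 684.53 mm·m/s.
Spread over the 46 km slope with efficiency ε = 0.81: R = ε·F/W = 0.81 × 684.53 / 46000 m = 1.205e-02 mm/s.
R = 1.205e-02 × 3600 = 43.4 mm/hr.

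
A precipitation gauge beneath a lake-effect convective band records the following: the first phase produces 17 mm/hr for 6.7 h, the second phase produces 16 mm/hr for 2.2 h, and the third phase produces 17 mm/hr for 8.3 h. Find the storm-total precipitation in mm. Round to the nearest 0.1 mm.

total ≈ 290.2 mm

Total = Σ Rᵢ Δtᵢ = 17 × 6.7 + 16 × 2.2 + 17 × 8.3
      = 113.9 + 35.2 + 141.1 = 290.2 mm.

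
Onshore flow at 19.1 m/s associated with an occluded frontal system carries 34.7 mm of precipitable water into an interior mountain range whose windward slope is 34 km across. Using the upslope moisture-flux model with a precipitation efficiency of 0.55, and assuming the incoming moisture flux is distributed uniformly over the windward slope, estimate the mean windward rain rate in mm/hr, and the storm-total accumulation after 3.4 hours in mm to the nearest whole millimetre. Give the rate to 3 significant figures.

R ≈ 38.6 mm/hr; total ≈ 131 mm

Incoming column moisture flux per unit ridge length: F = V × PW = 19.1 × 34.7 = 662.77 mm·m/s.
Spread over the 34 km slope with efficiency ε = 0.55: R = ε·F/W = 0.55 × 662.77 / 34000 m = 1.072e-02 mm/s.
R = 1.072e-02 × 3600 = 38.6 mm/hr.
Over 3.4 h: total = 38.6 × 3.4 = 131.24 ≈ 131 mm.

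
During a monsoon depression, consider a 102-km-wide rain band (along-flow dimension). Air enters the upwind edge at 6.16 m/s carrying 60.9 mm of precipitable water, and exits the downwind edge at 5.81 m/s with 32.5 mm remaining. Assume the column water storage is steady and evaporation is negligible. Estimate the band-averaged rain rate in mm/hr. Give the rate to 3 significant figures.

Column moisture flux per unit crosswind length is F = V × PW.
Inflow: F_in = 6.16 × 60.9 = 375.144 mm·m/s
Outflow: F_out = 5.81 × 32.5 = 188.825 mm·m/s
Steady-state rate R = (F_in − F_out)/L = (375.144 − 188.825) / 102000 m = 1.827e-03 mm/s.
R = 1.827e-03 × 3600 = 6.58 mm/hr.

R ≈ 6.58 mm/hr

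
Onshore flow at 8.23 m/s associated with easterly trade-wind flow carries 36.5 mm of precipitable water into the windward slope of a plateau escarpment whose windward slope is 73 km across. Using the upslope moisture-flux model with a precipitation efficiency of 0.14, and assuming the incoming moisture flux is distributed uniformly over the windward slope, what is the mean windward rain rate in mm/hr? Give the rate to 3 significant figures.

Incoming column moisture flux per unit ridge length: F = V × PW = 8.23 × 36.5 = 300.395 mm·m/s.
Spread over the 73 km slope with efficiency ε = 0.14: R = ε·F/W = 0.14 × 300.395 / 73000 m = 5.761e-04 mm/s.
R = 5.761e-04 × 3600 = 2.07 mm/hr.

R ≈ 2.07 mm/hr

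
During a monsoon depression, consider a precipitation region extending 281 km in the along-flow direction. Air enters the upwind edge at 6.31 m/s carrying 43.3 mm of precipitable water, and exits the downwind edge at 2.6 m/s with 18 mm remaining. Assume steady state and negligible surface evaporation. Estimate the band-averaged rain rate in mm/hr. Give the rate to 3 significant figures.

Column moisture flux per unit crosswind length is F = V × PW.
Inflow: F_in = 6.31 × 43.3 = 273.223 mm·m/s
Outflow: F_out = 2.6 × 18 = 46.8 mm·m/s
Steady-state rate R = (F_in − F_out)/L = (273.223 − 46.8) / 281000 m = 8.058e-04 mm/s.
R = 8.058e-04 × 3600 = 2.90 mm/hr.

R ≈ 2.90 mm/hr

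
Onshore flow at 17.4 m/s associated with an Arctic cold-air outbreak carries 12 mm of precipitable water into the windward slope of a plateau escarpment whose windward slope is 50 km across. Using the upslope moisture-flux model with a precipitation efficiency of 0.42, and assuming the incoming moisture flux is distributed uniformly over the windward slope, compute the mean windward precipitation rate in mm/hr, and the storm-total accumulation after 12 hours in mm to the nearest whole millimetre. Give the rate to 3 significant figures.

Incoming column moisture flux per unit ridge length: F = V × PW = 17.4 × 12 = 208.8 mm·m/s.
Spread over the 50 km slope with efficiency ε = 0.42: R = ε·F/W = 0.42 × 208.8 / 50000 m = 1.754e-03 mm/s.
R = 1.754e-03 × 3600 = 6.31 mm/hr.
Over 12 h: total = 6.31 × 12 = 75.72 ≈ 76 mm.

R ≈ 6.31 mm/hr; total ≈ 76 mm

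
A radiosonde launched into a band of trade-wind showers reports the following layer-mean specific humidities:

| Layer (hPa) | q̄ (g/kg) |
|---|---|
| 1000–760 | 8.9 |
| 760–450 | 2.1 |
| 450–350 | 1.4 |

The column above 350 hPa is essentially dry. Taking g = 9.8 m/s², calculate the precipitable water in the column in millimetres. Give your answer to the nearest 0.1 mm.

Precipitable water is the column-integrated vapour mass per unit area: PW = (1/g) Σ q̄ Δp, with q in kg/kg and Δp in Pa (1 kg/m² of water = 1 mm).
Layer 1000–760 hPa: Δp = 240 hPa = 24000 Pa, q̄ = 0.0089 kg/kg → 0.0089 × 24000 / 9.8 = 21.80 mm
Layer 760–450 hPa: Δp = 310 hPa = 31000 Pa, q̄ = 0.0021 kg/kg → 0.0021 × 31000 / 9.8 = 6.64 mm
Layer 450–350 hPa: Δp = 100 hPa = 10000 Pa, q̄ = 0.0014 kg/kg → 0.0014 × 10000 / 9.8 = 1.43 mm
PW = 21.80 + 6.64 + 1.43 = 29.87 ≈ 29.9 mm.

PW ≈ 29.9 mm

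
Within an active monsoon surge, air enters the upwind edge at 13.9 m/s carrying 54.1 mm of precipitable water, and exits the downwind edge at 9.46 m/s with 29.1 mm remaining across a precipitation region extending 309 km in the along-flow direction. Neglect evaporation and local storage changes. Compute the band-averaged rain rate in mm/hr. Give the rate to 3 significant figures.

R ≈ 5.55 mm/hr

Column moisture flux per unit crosswind length is F = V × PW.
Inflow: F_in = 13.9 × 54.1 = 751.99 mm·m/s
Outflow: F_out = 9.46 × 29.1 = 275.286 mm·m/s
Steady-state rate R = (F_in − F_out)/L = (751.99 − 275.286) / 309000 m = 1.543e-03 mm/s.
R = 1.543e-03 × 3600 = 5.55 mm/hr.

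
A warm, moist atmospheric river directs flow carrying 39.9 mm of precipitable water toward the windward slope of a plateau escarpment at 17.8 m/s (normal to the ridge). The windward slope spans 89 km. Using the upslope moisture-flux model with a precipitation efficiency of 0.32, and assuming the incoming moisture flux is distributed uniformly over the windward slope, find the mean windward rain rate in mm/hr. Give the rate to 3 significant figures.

Incoming column moisture flux per unit ridge length: F = V × PW = 17.8 × 39.9 = 710.22 mm·m/s.
Spread over the 89 km slope with efficiency ε = 0.32: R = ε·F/W = 0.32 × 710.22 / 89000 m = 2.554e-03 mm/s.
R = 2.554e-03 × 3600 = 9.19 mm/hr.

R ≈ 9.19 mm/hr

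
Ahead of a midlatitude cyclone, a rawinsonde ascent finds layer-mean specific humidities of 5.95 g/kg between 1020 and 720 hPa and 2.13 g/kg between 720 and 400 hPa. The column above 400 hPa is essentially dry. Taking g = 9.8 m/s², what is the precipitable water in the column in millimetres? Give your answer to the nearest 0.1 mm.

Precipitable water is the column-integrated vapour mass per unit area: PW = (1/g) Σ q̄ Δp, with q in kg/kg and Δp in Pa (1 kg/m² of water = 1 mm).
Layer 1020–720 hPa: Δp = 300 hPa = 30000 Pa, q̄ = 0.00595 kg/kg → 0.00595 × 30000 / 9.8 = 18.21 mm
Layer 720–400 hPa: Δp = 320 hPa = 32000 Pa, q̄ = 0.00213 kg/kg → 0.00213 × 32000 / 9.8 = 6.96 mm
PW = 18.21 + 6.96 = 25.17 ≈ 25.2 mm.

PW ≈ 25.2 mm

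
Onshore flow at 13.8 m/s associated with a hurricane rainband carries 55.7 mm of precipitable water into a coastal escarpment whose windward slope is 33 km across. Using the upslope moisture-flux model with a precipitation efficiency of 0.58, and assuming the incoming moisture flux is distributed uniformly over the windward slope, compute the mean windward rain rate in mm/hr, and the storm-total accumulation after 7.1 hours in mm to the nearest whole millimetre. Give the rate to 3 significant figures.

Incoming column moisture flux per unit ridge length: F = V × PW = 13.8 × 55.7 = 768.66 mm·m/s.
Spread over the 33 km slope with efficiency ε = 0.58: R = ε·F/W = 0.58 × 768.66 / 33000 m = 1.351e-02 mm/s.
R = 1.351e-02 × 3600 = 48.6 mm/hr.
Over 7.1 h: total = 48.6 × 7.1 = 345.06 ≈ 345 mm.

R ≈ 48.6 mm/hr; total ≈ 345 mm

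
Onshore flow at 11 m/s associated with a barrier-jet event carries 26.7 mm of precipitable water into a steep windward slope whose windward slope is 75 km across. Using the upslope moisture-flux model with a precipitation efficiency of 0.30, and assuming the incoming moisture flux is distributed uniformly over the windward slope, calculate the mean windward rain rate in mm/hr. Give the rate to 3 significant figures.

R ≈ 4.23 mm/hr

Incoming column moisture flux per unit ridge length: F = V × PW = 11 × 26.7 = 293.7 mm·m/s.
Spread over the 75 km slope with efficiency ε = 0.30: R = ε·F/W = 0.30 × 293.7 / 75000 m = 1.175e-03 mm/s.
R = 1.175e-03 × 3600 = 4.23 mm/hr.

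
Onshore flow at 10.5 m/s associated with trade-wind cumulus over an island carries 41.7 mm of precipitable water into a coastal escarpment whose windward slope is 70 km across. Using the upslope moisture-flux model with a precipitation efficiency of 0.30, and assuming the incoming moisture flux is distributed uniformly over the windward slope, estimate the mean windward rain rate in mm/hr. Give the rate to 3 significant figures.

Incoming column moisture flux per unit ridge length: F = V × PW = 10.5 × 41.7 = 437.85 mm·m/s.
Spread over the 70 km slope with efficiency ε = 0.30: R = ε·F/W = 0.30 × 437.85 / 70000 m = 1.877e-03 mm/s.
R = 1.877e-03 × 3600 = 6.76 mm/hr.

R ≈ 6.76 mm/hr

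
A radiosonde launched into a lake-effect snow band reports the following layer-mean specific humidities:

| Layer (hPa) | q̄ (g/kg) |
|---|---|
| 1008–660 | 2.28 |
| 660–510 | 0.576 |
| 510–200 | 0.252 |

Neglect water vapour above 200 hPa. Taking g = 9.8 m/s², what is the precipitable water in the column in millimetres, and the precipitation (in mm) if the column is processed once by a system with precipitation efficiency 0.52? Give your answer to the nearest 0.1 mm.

Precipitable water is the column-integrated vapour mass per unit area: PW = (1/g) Σ q̄ Δp, with q in kg/kg and Δp in Pa (1 kg/m² of water = 1 mm).
Layer 1008–660 hPa: Δp = 348 hPa = 34800 Pa, q̄ = 0.00228 kg/kg → 0.00228 × 34800 / 9.8 = 8.10 mm
Layer 660–510 hPa: Δp = 150 hPa = 15000 Pa, q̄ = 0.000576 kg/kg → 0.000576 × 15000 / 9.8 = 0.88 mm
Layer 510–200 hPa: Δp = 310 hPa = 31000 Pa, q̄ = 0.000252 kg/kg → 0.000252 × 31000 / 9.8 = 0.80 mm
PW = 8.10 + 0.88 + 0.80 = 9.78 ≈ 9.8 mm.
Precipitation = ε × PW = 0.52 × 9.8 = 5.1 mm.

PW ≈ 9.8 mm; precipitation ≈ 5.1 mm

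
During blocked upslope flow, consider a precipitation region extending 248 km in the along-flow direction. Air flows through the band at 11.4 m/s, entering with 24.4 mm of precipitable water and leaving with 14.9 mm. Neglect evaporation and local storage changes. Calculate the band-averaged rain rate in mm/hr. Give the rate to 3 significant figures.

Column moisture flux per unit crosswind length is F = V × PW.
Inflow: F_in = 11.4 × 24.4 = 278.16 mm·m/s
Outflow: F_out = 11.4 × 14.9 = 169.86 mm·m/s
Steady-state rate R = (F_in − F_out)/L = (278.16 − 169.86) / 248000 m = 4.367e-04 mm/s.
R = 4.367e-04 × 3600 = 1.57 mm/hr.

R ≈ 1.57 mm/hr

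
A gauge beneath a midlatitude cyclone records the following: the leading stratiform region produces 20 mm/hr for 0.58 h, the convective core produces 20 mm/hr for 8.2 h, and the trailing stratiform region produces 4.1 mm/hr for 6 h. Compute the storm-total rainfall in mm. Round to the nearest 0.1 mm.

Total = Σ Rᵢ Δtᵢ = 20 × 0.58 + 20 × 8.2 + 4.1 × 6
      = 11.6 + 164 + 24.6 = 200.2 mm.

total ≈ 200.2 mm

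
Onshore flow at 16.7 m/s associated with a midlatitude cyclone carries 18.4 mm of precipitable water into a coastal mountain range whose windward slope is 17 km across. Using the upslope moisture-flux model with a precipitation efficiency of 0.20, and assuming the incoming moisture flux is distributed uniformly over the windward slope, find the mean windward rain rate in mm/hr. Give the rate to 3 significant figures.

R ≈ 13.0 mm/hr

Incoming column moisture flux per unit ridge length: F = V × PW = 16.7 × 18.4 = 307.28 mm·m/s.
Spread over the 17 km slope with efficiency ε = 0.20: R = ε·F/W = 0.20 × 307.28 / 17000 m = 3.615e-03 mm/s.
R = 3.615e-03 × 3600 = 13.0 mm/hr.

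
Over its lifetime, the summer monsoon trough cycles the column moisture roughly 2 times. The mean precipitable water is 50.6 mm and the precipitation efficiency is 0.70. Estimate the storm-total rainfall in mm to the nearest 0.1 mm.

rainfall ≈ 70.8 mm

Each cycle deposits ε × PW = 0.70 × 50.6 = 35.42 mm.
Over 2 cycles: 2 × 35.42 = 70.8 mm.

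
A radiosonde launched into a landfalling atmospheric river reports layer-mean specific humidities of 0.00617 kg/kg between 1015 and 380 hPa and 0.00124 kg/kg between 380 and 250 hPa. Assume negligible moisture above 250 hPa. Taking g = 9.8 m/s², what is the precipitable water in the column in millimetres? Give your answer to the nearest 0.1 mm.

Precipitable water is the column-integrated vapour mass per unit area: PW = (1/g) Σ q̄ Δp, with q in kg/kg and Δp in Pa (1 kg/m² of water = 1 mm).
Layer 1015–380 hPa: Δp = 635 hPa = 63500 Pa, q̄ = 0.00617 kg/kg → 0.00617 × 63500 / 9.8 = 39.98 mm
Layer 380–250 hPa: Δp = 130 hPa = 13000 Pa, q̄ = 0.00124 kg/kg → 0.00124 × 13000 / 9.8 = 1.64 mm
PW = 39.98 + 1.64 = 41.62 ≈ 41.6 mm.

PW ≈ 41.6 mm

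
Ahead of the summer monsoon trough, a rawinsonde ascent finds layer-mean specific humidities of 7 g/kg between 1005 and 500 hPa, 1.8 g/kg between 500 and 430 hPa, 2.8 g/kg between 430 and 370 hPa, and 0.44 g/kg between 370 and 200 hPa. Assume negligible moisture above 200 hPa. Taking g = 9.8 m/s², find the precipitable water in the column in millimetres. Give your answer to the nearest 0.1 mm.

Precipitable water is the column-integrated vapour mass per unit area: PW = (1/g) Σ q̄ Δp, with q in kg/kg and Δp in Pa (1 kg/m² of water = 1 mm).
Layer 1005–500 hPa: Δp = 505 hPa = 50500 Pa, q̄ = 0.007 kg/kg → 0.007 × 50500 / 9.8 = 36.07 mm
Layer 500–430 hPa: Δp = 70 hPa = 7000 Pa, q̄ = 0.0018 kg/kg → 0.0018 × 7000 / 9.8 = 1.29 mm
Layer 430–370 hPa: Δp = 60 hPa = 6000 Pa, q̄ = 0.0028 kg/kg → 0.0028 × 6000 / 9.8 = 1.71 mm
Layer 370–200 hPa: Δp = 170 hPa = 17000 Pa, q̄ = 0.00044 kg/kg → 0.00044 × 17000 / 9.8 = 0.76 mm
PW = 36.07 + 1.29 + 1.71 + 0.76 = 39.83 ≈ 39.8 mm.

PW ≈ 39.8 mm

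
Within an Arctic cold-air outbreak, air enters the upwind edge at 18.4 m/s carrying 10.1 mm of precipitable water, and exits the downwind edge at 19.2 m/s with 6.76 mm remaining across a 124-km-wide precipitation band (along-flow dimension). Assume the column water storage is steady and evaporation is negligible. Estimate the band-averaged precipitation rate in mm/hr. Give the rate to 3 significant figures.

Column moisture flux per unit crosswind length is F = V × PW.
Inflow: F_in = 18.4 × 10.1 = 185.84 mm·m/s
Outflow: F_out = 19.2 × 6.76 = 129.792 mm·m/s
Steady-state rate R = (F_in − F_out)/L = (185.84 − 129.792) / 124000 m = 4.520e-04 mm/s.
R = 4.520e-04 × 3600 = 1.63 mm/hr.

R ≈ 1.63 mm/hr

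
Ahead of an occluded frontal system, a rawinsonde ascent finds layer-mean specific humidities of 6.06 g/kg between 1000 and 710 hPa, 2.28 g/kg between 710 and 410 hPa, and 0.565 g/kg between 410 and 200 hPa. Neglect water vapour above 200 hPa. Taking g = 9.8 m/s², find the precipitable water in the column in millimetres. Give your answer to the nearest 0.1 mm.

Precipitable water is the column-integrated vapour mass per unit area: PW = (1/g) Σ q̄ Δp, with q in kg/kg and Δp in Pa (1 kg/m² of water = 1 mm).
Layer 1000–710 hPa: Δp = 290 hPa = 29000 Pa, q̄ = 0.00606 kg/kg → 0.00606 × 29000 / 9.8 = 17.93 mm
Layer 710–410 hPa: Δp = 300 hPa = 30000 Pa, q̄ = 0.00228 kg/kg → 0.00228 × 30000 / 9.8 = 6.98 mm
Layer 410–200 hPa: Δp = 210 hPa = 21000 Pa, q̄ = 0.000565 kg/kg → 0.000565 × 21000 / 9.8 = 1.21 mm
PW = 17.93 + 6.98 + 1.21 = 26.12 ≈ 26.1 mm.

PW ≈ 26.1 mm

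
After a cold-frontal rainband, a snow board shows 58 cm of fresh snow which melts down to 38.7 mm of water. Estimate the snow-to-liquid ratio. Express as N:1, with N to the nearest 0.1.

ratio ≈ 15.0

Ratio = snow depth / SWE = 580 mm / 38.7 mm = 15.0, i.e. 15.0:1.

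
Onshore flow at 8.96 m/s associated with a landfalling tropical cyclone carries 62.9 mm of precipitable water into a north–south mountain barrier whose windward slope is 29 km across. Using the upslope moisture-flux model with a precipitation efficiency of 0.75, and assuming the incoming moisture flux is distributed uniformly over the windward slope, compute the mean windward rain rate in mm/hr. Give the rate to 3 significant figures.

Incoming column moisture flux per unit ridge length: F = V × PW = 8.96 × 62.9 = 563.584 mm·m/s.
Spread over the 29 km slope with efficiency ε = 0.75: R = ε·F/W = 0.75 × 563.584 / 29000 m = 1.458e-02 mm/s.
R = 1.458e-02 × 3600 = 52.5 mm/hr.

R ≈ 52.5 mm/hr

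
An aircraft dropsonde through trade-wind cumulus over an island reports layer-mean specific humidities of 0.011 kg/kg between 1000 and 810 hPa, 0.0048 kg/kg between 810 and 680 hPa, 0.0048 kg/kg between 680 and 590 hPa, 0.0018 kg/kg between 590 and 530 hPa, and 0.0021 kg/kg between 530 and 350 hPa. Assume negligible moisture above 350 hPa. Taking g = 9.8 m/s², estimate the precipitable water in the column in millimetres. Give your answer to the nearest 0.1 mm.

Precipitable water is the column-integrated vapour mass per unit area: PW = (1/g) Σ q̄ Δp, with q in kg/kg and Δp in Pa (1 kg/m² of water = 1 mm).
Layer 1000–810 hPa: Δp = 190 hPa = 19000 Pa, q̄ = 0.011 kg/kg → 0.011 × 19000 / 9.8 = 21.33 mm
Layer 810–680 hPa: Δp = 130 hPa = 13000 Pa, q̄ = 0.0048 kg/kg → 0.0048 × 13000 / 9.8 = 6.37 mm
Layer 680–590 hPa: Δp = 90 hPa = 9000 Pa, q̄ = 0.0048 kg/kg → 0.0048 × 9000 / 9.8 = 4.41 mm
Layer 590–530 hPa: Δp = 60 hPa = 6000 Pa, q̄ = 0.0018 kg/kg → 0.0018 × 6000 / 9.8 = 1.10 mm
Layer 530–350 hPa: Δp = 180 hPa = 18000 Pa, q̄ = 0.0021 kg/kg → 0.0021 × 18000 / 9.8 = 3.86 mm
PW = 21.33 + 6.37 + 4.41 + 1.10 + 3.86 = 37.07 ≈ 37.1 mm.

PW ≈ 37.1 mm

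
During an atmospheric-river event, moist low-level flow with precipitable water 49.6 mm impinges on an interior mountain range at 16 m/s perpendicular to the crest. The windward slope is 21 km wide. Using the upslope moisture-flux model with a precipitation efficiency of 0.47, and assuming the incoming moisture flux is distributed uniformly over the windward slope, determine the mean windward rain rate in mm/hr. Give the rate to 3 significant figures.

R ≈ 63.9 mm/hr

Incoming column moisture flux per unit ridge length: F = V × PW = 16 × 49.6 = 793.6 mm·m/s.
Spread over the 21 km slope with efficiency ε = 0.47: R = ε·F/W = 0.47 × 793.6 / 21000 m = 1.776e-02 mm/s.
R = 1.776e-02 × 3600 = 63.9 mm/hr.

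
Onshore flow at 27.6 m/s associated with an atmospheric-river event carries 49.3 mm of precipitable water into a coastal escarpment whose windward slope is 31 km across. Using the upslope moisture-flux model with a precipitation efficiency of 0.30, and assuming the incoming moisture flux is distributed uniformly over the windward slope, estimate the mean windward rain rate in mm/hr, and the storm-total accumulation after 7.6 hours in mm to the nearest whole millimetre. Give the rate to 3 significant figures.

Incoming column moisture flux per unit ridge length: F = V × PW = 27.6 × 49.3 = 1360.68 mm·m/s.
Spread over the 31 km slope with efficiency ε = 0.30: R = ε·F/W = 0.30 × 1360.68 / 31000 m = 1.317e-02 mm/s.
R = 1.317e-02 × 3600 = 47.4 mm/hr.
Over 7.6 h: total = 47.4 × 7.6 = 360.24 ≈ 360 mm.

R ≈ 47.4 mm/hr; total ≈ 360 mm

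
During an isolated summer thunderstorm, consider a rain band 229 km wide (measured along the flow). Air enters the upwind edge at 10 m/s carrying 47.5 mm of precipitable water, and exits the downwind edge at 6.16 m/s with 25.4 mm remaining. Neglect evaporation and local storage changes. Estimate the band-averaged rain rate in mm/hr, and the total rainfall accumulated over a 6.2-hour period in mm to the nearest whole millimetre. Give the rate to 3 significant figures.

Column moisture flux per unit crosswind length is F = V × PW.
Inflow: F_in = 10 × 47.5 = 475 mm·m/s
Outflow: F_out = 6.16 × 25.4 = 156.464 mm·m/s
Steady-state rate R = (F_in − F_out)/L = (475 − 156.464) / 229000 m = 1.391e-03 mm/s.
R = 1.391e-03 × 3600 = 5.01 mm/hr.
Over 6.2 h: total = 5.01 × 6.2 = 31.062 ≈ 31 mm.

R ≈ 5.01 mm/hr; total ≈ 31 mm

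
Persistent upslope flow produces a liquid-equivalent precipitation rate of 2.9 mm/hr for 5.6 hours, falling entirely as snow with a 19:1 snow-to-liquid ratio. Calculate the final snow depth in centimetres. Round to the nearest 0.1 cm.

snow depth ≈ 30.9 cm

Liquid-equivalent depth = 2.9 × 5.6 = 16.24 mm.
Snow depth = 16.24 mm × 19 = 308.56 mm = 30.9 cm.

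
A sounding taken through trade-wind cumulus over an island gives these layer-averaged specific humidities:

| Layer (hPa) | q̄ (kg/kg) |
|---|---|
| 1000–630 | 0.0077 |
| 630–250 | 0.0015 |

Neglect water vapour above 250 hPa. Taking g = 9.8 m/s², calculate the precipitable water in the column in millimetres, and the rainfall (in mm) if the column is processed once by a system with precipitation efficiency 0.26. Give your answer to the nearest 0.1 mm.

Precipitable water is the column-integrated vapour mass per unit area: PW = (1/g) Σ q̄ Δp, with q in kg/kg and Δp in Pa (1 kg/m² of water = 1 mm).
Layer 1000–630 hPa: Δp = 370 hPa = 37000 Pa, q̄ = 0.0077 kg/kg → 0.0077 × 37000 / 9.8 = 29.07 mm
Layer 630–250 hPa: Δp = 380 hPa = 38000 Pa, q̄ = 0.0015 kg/kg → 0.0015 × 38000 / 9.8 = 5.82 mm
PW = 29.07 + 5.82 = 34.89 ≈ 34.9 mm.
Rainfall = ε × PW = 0.26 × 34.9 = 9.1 mm.

PW ≈ 34.9 mm; rainfall ≈ 9.1 mm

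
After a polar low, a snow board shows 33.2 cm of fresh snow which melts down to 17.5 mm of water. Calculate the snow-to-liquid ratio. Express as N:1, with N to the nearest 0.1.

Ratio = snow depth / SWE = 332 mm / 17.5 mm = 19.0, i.e. 19.0:1.

ratio ≈ 19.0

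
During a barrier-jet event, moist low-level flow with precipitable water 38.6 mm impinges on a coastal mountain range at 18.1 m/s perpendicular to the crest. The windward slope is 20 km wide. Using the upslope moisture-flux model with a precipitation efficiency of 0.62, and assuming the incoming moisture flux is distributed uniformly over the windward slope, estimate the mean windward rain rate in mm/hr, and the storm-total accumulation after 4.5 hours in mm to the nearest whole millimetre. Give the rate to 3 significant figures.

R ≈ 78.0 mm/hr; total ≈ 351 mm

Incoming column moisture flux per unit ridge length: F = V × PW = 18.1 × 38.6 = 698.66 mm·m/s.
Spread over the 20 km slope with efficiency ε = 0.62: R = ε·F/W = 0.62 × 698.66 / 20000 m = 2.166e-02 mm/s.
R = 2.166e-02 × 3600 = 78.0 mm/hr.
Over 4.5 h: total = 78.0 × 4.5 = 351 mm.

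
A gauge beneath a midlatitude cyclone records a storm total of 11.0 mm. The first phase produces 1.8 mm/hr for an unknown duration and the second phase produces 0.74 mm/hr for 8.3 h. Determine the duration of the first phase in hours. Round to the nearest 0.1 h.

duration ≈ 2.7 h

Known phases: 0.74 × 8.3 = 6.142 mm.
Remaining depth = 11.0 − 6.142 = 4.858 mm.
Duration = 4.858 / 1.8 = 2.7 h.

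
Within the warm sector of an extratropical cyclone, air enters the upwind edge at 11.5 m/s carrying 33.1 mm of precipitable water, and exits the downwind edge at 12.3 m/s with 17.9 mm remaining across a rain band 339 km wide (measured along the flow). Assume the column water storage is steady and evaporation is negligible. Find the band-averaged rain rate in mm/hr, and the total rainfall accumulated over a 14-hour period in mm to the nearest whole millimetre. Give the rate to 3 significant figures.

R ≈ 1.70 mm/hr; total ≈ 24 mm

Column moisture flux per unit crosswind length is F = V × PW.
Inflow: F_in = 11.5 × 33.1 = 380.65 mm·m/s
Outflow: F_out = 12.3 × 17.9 = 220.17 mm·m/s
Steady-state rate R = (F_in − F_out)/L = (380.65 − 220.17) / 339000 m = 4.734e-04 mm/s.
R = 4.734e-04 × 3600 = 1.70 mm/hr.
Over 14 h: total = 1.70 × 14 = 23.8 ≈ 24 mm.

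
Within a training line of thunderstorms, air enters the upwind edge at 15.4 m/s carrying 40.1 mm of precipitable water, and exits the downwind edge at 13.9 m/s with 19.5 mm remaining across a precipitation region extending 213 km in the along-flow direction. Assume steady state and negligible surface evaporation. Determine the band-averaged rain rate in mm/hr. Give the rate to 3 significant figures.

Column moisture flux per unit crosswind length is F = V × PW.
Inflow: F_in = 15.4 × 40.1 = 617.54 mm·m/s
Outflow: F_out = 13.9 × 19.5 = 271.05 mm·m/s
Steady-state rate R = (F_in − F_out)/L = (617.54 − 271.05) / 213000 m = 1.627e-03 mm/s.
R = 1.627e-03 × 3600 = 5.86 mm/hr.

R ≈ 5.86 mm/hr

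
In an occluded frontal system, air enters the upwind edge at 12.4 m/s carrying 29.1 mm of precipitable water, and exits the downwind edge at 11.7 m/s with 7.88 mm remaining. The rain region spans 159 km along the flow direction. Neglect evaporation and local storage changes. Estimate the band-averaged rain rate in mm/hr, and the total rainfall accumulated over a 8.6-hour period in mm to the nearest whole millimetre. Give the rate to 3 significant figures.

Column moisture flux per unit crosswind length is F = V × PW.
Inflow: F_in = 12.4 × 29.1 = 360.84 mm·m/s
Outflow: F_out = 11.7 × 7.88 = 92.196 mm·m/s
Steady-state rate R = (F_in − F_out)/L = (360.84 − 92.196) / 159000 m = 1.690e-03 mm/s.
R = 1.690e-03 × 3600 = 6.08 mm/hr.
Over 8.6 h: total = 6.08 × 8.6 = 52.288 ≈ 52 mm.

R ≈ 6.08 mm/hr; total ≈ 52 mm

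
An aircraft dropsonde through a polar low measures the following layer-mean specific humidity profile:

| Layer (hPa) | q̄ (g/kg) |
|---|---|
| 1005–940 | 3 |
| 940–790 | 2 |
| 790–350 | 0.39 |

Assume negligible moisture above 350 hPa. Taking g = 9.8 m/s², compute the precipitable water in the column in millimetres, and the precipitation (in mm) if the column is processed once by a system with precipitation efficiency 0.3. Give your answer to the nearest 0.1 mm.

Precipitable water is the column-integrated vapour mass per unit area: PW = (1/g) Σ q̄ Δp, with q in kg/kg and Δp in Pa (1 kg/m² of water = 1 mm).
Layer 1005–940 hPa: Δp = 65 hPa = 6500 Pa, q̄ = 0.003 kg/kg → 0.003 × 6500 / 9.8 = 1.99 mm
Layer 940–790 hPa: Δp = 150 hPa = 15000 Pa, q̄ = 0.002 kg/kg → 0.002 × 15000 / 9.8 = 3.06 mm
Layer 790–350 hPa: Δp = 440 hPa = 44000 Pa, q̄ = 0.00039 kg/kg → 0.00039 × 44000 / 9.8 = 1.75 mm
PW = 1.99 + 3.06 + 1.75 = 6.80 ≈ 6.8 mm.
Precipitation = ε × PW = 0.3 × 6.8 = 2.0 mm.

PW ≈ 6.8 mm; precipitation ≈ 2.0 mm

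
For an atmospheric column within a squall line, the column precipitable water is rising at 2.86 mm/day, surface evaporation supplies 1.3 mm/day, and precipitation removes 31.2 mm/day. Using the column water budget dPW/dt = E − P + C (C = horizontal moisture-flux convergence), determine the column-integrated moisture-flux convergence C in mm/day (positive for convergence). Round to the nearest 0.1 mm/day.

C ≈ 32.8 mm/day

dPW/dt = +2.86 mm/day.
C = dPW/dt − E + P = (+2.86) − 1.3 + 31.2 = 32.8 mm/day.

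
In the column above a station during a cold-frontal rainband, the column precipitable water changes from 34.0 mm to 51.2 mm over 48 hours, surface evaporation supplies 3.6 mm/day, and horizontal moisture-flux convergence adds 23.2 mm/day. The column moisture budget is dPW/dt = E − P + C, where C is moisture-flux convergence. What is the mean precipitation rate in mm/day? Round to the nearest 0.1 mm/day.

P ≈ 18.2 mm/day

dPW/dt = (51.2 − 34.0) mm / (48/24 day) = +8.600 mm/day.
P = E + C − dPW/dt = 3.6 + (23.2) − (+8.600) = 18.2 mm/day.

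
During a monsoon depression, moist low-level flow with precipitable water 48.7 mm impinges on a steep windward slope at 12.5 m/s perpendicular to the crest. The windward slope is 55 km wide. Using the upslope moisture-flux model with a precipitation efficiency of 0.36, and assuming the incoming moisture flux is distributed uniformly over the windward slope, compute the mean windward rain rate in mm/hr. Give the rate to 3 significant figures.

Incoming column moisture flux per unit ridge length: F = V × PW = 12.5 × 48.7 = 608.75 mm·m/s.
Spread over the 55 km slope with efficiency ε = 0.36: R = ε·F/W = 0.36 × 608.75 / 55000 m = 3.985e-03 mm/s.
R = 3.985e-03 × 3600 = 14.3 mm/hr.

R ≈ 14.3 mm/hr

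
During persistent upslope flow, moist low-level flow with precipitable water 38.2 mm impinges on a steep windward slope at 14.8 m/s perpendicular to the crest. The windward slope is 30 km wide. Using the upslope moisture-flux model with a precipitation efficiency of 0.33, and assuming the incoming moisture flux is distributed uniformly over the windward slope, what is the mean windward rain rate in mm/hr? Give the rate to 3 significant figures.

Incoming column moisture flux per unit ridge length: F = V × PW = 14.8 × 38.2 = 565.36 mm·m/s.
Spread over the 30 km slope with efficiency ε = 0.33: R = ε·F/W = 0.33 × 565.36 / 30000 m = 6.219e-03 mm/s.
R = 6.219e-03 × 3600 = 22.4 mm/hr.

R ≈ 22.4 mm/hr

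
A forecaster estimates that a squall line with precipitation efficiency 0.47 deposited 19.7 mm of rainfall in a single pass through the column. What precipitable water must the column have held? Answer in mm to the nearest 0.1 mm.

PW ≈ 41.9 mm

PW = rainfall / ε = 19.7 / 0.47 = 41.9 mm.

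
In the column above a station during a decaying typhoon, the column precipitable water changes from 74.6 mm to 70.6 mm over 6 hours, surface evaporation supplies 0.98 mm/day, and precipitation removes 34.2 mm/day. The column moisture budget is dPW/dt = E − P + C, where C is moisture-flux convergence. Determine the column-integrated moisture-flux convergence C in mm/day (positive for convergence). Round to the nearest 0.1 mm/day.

C ≈ 17.2 mm/day

dPW/dt = (70.6 − 74.6) mm / (6/24 day) = -16.000 mm/day.
C = dPW/dt − E + P = (-16.000) − 0.98 + 34.2 = 17.2 mm/day.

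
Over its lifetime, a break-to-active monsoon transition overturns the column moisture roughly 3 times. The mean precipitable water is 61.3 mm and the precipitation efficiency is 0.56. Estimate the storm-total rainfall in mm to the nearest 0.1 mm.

Each cycle deposits ε × PW = 0.56 × 61.3 = 34.328 mm.
Over 3 cycles: 3 × 34.328 = 103.0 mm.

rainfall ≈ 103.0 mm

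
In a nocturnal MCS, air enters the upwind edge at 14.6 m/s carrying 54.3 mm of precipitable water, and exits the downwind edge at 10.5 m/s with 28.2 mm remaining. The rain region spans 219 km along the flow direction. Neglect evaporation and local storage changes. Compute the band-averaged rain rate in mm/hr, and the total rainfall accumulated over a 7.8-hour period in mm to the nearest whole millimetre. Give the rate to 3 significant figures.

Column moisture flux per unit crosswind length is F = V × PW.
Inflow: F_in = 14.6 × 54.3 = 792.78 mm·m/s
Outflow: F_out = 10.5 × 28.2 = 296.1 mm·m/s
Steady-state rate R = (F_in − F_out)/L = (792.78 − 296.1) / 219000 m = 2.268e-03 mm/s.
R = 2.268e-03 × 3600 = 8.16 mm/hr.
Over 7.8 h: total = 8.16 × 7.8 = 63.648 ≈ 64 mm.

R ≈ 8.16 mm/hr; total ≈ 64 mm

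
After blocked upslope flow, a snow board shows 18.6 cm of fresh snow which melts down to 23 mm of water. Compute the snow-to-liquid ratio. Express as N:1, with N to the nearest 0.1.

Ratio = snow depth / SWE = 186 mm / 23 mm = 8.1, i.e. 8.1:1.

ratio ≈ 8.1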